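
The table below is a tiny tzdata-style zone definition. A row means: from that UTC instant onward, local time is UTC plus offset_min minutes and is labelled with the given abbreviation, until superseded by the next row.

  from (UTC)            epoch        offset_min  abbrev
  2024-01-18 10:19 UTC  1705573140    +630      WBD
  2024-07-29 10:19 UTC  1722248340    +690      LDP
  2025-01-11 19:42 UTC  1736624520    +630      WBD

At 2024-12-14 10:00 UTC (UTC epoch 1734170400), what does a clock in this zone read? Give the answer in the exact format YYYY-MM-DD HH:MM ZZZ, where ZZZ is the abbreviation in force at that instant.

2024-12-14 21:30 LDP

Query: 2024-12-14 10:00 UTC
Rule 2/3 (LDP, +11:30): 2024-07-29 10:19 UTC ≤ query < 2025-01-11 19:42 UTC
10·60 + 0 + 690 = 1290 min
1290 = 0·1440 + 1290; 1290 = 21·60 + 30 → 21:30, same day
→ 2024-12-14 21:30 LDP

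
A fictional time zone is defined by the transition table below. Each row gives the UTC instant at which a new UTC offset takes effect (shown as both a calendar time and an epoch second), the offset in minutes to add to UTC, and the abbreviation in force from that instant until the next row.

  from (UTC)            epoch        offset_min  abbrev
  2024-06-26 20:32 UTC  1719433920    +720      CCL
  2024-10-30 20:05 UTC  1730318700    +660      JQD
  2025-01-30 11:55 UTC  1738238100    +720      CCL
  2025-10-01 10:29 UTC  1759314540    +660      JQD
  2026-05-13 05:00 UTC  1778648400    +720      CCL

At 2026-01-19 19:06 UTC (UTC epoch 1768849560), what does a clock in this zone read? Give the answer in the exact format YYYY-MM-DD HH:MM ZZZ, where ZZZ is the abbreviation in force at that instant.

2026-01-20 06:06 JQD

Query: 2026-01-19 19:06 UTC
Rule 4/5 (JQD, +11:00): 2025-10-01 10:29 UTC ≤ query < 2026-05-13 05:00 UTC
19·60 + 6 + 660 = 1806 min
1806 = 1·1440 + 366; 366 = 6·60 + 6 → 06:06, 2026-01-19 + 1 day = 2026-01-20
→ 2026-01-20 06:06 JQD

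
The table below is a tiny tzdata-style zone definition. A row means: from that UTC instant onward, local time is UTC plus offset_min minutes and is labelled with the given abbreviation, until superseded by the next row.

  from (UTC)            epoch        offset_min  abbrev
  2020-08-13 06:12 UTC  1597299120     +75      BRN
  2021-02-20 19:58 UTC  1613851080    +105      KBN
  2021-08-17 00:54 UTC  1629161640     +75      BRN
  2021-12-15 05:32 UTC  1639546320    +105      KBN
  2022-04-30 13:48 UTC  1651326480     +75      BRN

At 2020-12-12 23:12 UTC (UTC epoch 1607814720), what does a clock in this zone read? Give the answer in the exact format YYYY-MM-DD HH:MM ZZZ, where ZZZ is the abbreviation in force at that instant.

Query: 2020-12-12 23:12 UTC
Rule 1/5 (BRN, +01:15): 2020-08-13 06:12 UTC ≤ query < 2021-02-20 19:58 UTC
23·60 + 12 + 75 = 1467 min
1467 = 1·1440 + 27; 27 = 0·60 + 27 → 00:27, 2020-12-12 + 1 day = 2020-12-13
→ 2020-12-13 00:27 BRN

2020-12-13 00:27 BRN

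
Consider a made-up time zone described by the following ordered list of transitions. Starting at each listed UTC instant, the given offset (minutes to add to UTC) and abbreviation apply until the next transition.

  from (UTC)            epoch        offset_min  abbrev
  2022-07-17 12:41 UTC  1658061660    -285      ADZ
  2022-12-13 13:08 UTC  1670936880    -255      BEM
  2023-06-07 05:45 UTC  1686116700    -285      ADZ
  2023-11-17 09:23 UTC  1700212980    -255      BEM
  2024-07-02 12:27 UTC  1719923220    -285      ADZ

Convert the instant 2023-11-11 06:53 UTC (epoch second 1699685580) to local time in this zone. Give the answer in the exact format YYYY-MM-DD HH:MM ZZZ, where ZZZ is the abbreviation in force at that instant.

2023-11-11 02:08 ADZ

Query: 2023-11-11 06:53 UTC
Rule 3/5 (ADZ, -04:45): 2023-06-07 05:45 UTC ≤ query < 2023-11-17 09:23 UTC
6·60 + 53 - 285 = 128 min
128 = 0·1440 + 128; 128 = 2·60 + 8 → 02:08, same day
→ 2023-11-11 02:08 ADZ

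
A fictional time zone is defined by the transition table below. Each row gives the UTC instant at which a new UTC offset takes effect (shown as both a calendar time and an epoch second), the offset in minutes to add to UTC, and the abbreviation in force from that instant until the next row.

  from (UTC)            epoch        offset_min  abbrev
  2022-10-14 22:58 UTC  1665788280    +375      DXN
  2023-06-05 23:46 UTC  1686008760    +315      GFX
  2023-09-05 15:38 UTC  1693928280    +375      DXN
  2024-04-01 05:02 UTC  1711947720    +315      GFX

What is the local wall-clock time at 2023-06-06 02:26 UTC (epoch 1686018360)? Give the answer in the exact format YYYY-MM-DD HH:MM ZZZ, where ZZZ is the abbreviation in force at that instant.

2023-06-06 07:41 GFX

Query: 2023-06-06 02:26 UTC
Rule 2/4 (GFX, +05:15): 2023-06-05 23:46 UTC ≤ query < 2023-09-05 15:38 UTC
2·60 + 26 + 315 = 461 min
461 = 0·1440 + 461; 461 = 7·60 + 41 → 07:41, same day
→ 2023-06-06 07:41 GFX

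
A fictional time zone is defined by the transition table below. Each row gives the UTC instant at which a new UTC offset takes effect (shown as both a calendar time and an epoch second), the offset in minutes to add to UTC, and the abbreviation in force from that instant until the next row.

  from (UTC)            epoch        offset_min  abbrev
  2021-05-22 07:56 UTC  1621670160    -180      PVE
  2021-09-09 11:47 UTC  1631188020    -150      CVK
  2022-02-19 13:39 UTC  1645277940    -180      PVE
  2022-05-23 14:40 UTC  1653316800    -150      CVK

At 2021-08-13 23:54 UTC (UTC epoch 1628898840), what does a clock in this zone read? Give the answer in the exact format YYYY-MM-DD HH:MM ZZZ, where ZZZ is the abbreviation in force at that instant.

Query: 2021-08-13 23:54 UTC
Rule 1/4 (PVE, -03:00): 2021-05-22 07:56 UTC ≤ query < 2021-09-09 11:47 UTC
23·60 + 54 - 180 = 1254 min
1254 = 0·1440 + 1254; 1254 = 20·60 + 54 → 20:54, same day
→ 2021-08-13 20:54 PVE

2021-08-13 20:54 PVE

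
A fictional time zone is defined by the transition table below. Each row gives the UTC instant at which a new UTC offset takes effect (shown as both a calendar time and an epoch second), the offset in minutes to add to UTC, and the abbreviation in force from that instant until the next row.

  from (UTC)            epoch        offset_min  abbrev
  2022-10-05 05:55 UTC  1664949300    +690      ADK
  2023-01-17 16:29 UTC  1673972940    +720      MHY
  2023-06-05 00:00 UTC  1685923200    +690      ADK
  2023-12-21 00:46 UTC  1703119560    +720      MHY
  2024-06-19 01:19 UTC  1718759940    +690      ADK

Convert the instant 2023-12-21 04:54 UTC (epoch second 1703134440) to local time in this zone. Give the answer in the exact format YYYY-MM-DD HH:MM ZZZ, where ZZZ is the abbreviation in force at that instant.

Query: 2023-12-21 04:54 UTC
Rule 4/5 (MHY, +12:00): 2023-12-21 00:46 UTC ≤ query < 2024-06-19 01:19 UTC
4·60 + 54 + 720 = 1014 min
1014 = 0·1440 + 1014; 1014 = 16·60 + 54 → 16:54, same day
→ 2023-12-21 16:54 MHY

2023-12-21 16:54 MHY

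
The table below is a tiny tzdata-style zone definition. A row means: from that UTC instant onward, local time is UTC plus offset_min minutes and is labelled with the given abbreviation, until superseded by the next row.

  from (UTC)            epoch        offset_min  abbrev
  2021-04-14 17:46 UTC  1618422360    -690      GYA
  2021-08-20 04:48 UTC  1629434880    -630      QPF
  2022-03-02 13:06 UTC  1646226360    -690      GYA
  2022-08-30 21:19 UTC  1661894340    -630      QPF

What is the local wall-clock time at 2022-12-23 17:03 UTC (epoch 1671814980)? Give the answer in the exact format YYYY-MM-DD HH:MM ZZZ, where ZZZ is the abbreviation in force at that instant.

2022-12-23 06:33 QPF

Query: 2022-12-23 17:03 UTC
Rule 4/4 (QPF, -10:30): 2022-08-30 21:19 UTC ≤ query < +∞
17·60 + 3 - 630 = 393 min
393 = 0·1440 + 393; 393 = 6·60 + 33 → 06:33, same day
→ 2022-12-23 06:33 QPF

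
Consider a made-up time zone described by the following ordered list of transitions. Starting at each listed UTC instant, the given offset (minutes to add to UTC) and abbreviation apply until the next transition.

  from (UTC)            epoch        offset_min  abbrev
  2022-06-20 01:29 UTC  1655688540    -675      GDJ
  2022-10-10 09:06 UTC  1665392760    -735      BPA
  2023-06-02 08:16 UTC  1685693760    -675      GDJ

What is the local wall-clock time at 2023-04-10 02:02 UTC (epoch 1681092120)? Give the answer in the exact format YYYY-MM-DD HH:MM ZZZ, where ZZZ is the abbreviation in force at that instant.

Query: 2023-04-10 02:02 UTC
Rule 2/3 (BPA, -12:15): 2022-10-10 09:06 UTC ≤ query < 2023-06-02 08:16 UTC
2·60 + 2 - 735 = -613 min
-613 = -1·1440 + 827; 827 = 13·60 + 47 → 13:47, 2023-04-10 - 1 day = 2023-04-09
→ 2023-04-09 13:47 BPA

2023-04-09 13:47 BPA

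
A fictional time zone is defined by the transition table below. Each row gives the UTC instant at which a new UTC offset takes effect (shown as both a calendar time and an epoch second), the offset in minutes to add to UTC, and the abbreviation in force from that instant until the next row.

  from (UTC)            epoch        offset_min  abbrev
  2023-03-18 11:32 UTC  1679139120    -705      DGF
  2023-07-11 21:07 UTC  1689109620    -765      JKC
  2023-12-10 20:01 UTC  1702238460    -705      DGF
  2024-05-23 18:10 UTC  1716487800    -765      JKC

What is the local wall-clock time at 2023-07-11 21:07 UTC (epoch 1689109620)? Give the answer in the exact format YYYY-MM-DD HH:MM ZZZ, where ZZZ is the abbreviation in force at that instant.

Query: 2023-07-11 21:07 UTC
Rule 2/4 (JKC, -12:45): 2023-07-11 21:07 UTC ≤ query < 2023-12-10 20:01 UTC
21·60 + 7 - 765 = 502 min
502 = 0·1440 + 502; 502 = 8·60 + 22 → 08:22, same day
→ 2023-07-11 08:22 JKC

2023-07-11 08:22 JKC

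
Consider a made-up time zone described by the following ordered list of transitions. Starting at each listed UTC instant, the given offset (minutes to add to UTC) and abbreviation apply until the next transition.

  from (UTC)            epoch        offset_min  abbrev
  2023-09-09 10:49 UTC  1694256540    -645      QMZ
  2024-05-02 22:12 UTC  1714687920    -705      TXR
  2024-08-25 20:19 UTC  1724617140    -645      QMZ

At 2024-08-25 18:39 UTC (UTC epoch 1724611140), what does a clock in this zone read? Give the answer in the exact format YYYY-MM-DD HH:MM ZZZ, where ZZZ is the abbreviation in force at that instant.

2024-08-25 06:54 TXR

Query: 2024-08-25 18:39 UTC
Rule 2/3 (TXR, -11:45): 2024-05-02 22:12 UTC ≤ query < 2024-08-25 20:19 UTC
18·60 + 39 - 705 = 414 min
414 = 0·1440 + 414; 414 = 6·60 + 54 → 06:54, same day
→ 2024-08-25 06:54 TXR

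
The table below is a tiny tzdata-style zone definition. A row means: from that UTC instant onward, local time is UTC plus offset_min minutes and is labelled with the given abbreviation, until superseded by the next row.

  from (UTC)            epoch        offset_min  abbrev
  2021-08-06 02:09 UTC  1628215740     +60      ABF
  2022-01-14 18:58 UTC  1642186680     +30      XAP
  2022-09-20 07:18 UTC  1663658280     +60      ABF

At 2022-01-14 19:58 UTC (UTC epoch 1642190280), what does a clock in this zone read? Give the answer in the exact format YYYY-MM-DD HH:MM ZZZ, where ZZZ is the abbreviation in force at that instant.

Query: 2022-01-14 19:58 UTC
Rule 2/3 (XAP, +00:30): 2022-01-14 18:58 UTC ≤ query < 2022-09-20 07:18 UTC
19·60 + 58 + 30 = 1228 min
1228 = 0·1440 + 1228; 1228 = 20·60 + 28 → 20:28, same day
→ 2022-01-14 20:28 XAP

2022-01-14 20:28 XAP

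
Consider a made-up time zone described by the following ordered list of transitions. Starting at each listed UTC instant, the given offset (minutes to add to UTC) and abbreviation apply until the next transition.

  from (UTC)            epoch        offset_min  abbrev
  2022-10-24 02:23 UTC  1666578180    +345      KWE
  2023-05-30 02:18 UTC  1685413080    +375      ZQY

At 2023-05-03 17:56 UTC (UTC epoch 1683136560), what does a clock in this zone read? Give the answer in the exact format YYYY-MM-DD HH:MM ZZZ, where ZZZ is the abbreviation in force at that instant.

2023-05-03 23:41 KWE

Query: 2023-05-03 17:56 UTC
Rule 1/2 (KWE, +05:45): 2022-10-24 02:23 UTC ≤ query < 2023-05-30 02:18 UTC
17·60 + 56 + 345 = 1421 min
1421 = 0·1440 + 1421; 1421 = 23·60 + 41 → 23:41, same day
→ 2023-05-03 23:41 KWE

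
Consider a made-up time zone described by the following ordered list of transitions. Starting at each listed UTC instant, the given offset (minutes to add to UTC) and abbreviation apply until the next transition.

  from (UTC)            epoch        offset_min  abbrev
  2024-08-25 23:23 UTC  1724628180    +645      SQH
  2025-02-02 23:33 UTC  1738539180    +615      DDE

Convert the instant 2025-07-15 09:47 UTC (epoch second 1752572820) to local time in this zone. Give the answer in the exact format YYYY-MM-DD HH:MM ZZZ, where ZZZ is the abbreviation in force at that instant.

2025-07-15 20:02 DDE

Query: 2025-07-15 09:47 UTC
Rule 2/2 (DDE, +10:15): 2025-02-02 23:33 UTC ≤ query < +∞
9·60 + 47 + 615 = 1202 min
1202 = 0·1440 + 1202; 1202 = 20·60 + 2 → 20:02, same day
→ 2025-07-15 20:02 DDE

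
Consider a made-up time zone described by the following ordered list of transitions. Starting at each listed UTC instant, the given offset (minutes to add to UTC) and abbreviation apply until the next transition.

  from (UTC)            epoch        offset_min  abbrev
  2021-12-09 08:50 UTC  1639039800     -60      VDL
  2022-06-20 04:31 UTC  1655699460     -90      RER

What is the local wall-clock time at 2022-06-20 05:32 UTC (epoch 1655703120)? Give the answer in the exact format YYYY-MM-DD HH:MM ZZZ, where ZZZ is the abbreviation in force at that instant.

2022-06-20 04:02 RER

Query: 2022-06-20 05:32 UTC
Rule 2/2 (RER, -01:30): 2022-06-20 04:31 UTC ≤ query < +∞
5·60 + 32 - 90 = 242 min
242 = 0·1440 + 242; 242 = 4·60 + 2 → 04:02, same day
→ 2022-06-20 04:02 RER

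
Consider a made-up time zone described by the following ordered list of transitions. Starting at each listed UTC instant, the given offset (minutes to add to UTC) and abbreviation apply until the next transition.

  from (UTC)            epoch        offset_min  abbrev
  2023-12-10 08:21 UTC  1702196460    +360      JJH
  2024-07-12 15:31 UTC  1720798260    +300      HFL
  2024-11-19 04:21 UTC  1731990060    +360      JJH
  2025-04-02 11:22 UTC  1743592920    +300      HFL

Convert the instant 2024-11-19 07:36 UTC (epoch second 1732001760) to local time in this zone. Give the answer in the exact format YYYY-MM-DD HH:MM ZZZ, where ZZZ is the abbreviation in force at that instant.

2024-11-19 13:36 JJH

Query: 2024-11-19 07:36 UTC
Rule 3/4 (JJH, +06:00): 2024-11-19 04:21 UTC ≤ query < 2025-04-02 11:22 UTC
7·60 + 36 + 360 = 816 min
816 = 0·1440 + 816; 816 = 13·60 + 36 → 13:36, same day
→ 2024-11-19 13:36 JJH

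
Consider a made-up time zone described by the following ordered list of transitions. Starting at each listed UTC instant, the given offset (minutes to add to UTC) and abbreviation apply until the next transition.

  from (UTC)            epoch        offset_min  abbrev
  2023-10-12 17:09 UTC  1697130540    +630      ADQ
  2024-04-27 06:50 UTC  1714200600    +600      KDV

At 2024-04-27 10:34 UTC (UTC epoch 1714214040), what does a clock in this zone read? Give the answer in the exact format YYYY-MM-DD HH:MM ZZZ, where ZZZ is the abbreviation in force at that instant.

2024-04-27 20:34 KDV

Query: 2024-04-27 10:34 UTC
Rule 2/2 (KDV, +10:00): 2024-04-27 06:50 UTC ≤ query < +∞
10·60 + 34 + 600 = 1234 min
1234 = 0·1440 + 1234; 1234 = 20·60 + 34 → 20:34, same day
→ 2024-04-27 20:34 KDV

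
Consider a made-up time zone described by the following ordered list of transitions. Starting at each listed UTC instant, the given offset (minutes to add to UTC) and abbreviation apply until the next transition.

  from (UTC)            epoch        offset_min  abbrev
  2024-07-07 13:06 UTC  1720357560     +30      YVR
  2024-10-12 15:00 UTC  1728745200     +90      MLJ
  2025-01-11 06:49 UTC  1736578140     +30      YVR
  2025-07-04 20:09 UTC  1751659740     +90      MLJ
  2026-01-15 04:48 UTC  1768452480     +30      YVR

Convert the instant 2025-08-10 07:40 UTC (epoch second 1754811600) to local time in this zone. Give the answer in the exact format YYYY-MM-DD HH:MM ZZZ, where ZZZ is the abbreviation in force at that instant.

2025-08-10 09:10 MLJ

Query: 2025-08-10 07:40 UTC
Rule 4/5 (MLJ, +01:30): 2025-07-04 20:09 UTC ≤ query < 2026-01-15 04:48 UTC
7·60 + 40 + 90 = 550 min
550 = 0·1440 + 550; 550 = 9·60 + 10 → 09:10, same day
→ 2025-08-10 09:10 MLJ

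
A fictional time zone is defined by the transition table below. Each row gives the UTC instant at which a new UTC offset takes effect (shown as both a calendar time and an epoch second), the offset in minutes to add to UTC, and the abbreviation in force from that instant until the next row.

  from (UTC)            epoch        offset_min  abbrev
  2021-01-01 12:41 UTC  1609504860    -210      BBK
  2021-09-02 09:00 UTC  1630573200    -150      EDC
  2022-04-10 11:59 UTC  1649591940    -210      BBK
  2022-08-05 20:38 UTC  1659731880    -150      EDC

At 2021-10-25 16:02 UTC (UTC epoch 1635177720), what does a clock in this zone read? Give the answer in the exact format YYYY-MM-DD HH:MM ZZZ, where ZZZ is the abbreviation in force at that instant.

Query: 2021-10-25 16:02 UTC
Rule 2/4 (EDC, -02:30): 2021-09-02 09:00 UTC ≤ query < 2022-04-10 11:59 UTC
16·60 + 2 - 150 = 812 min
812 = 0·1440 + 812; 812 = 13·60 + 32 → 13:32, same day
→ 2021-10-25 13:32 EDC

2021-10-25 13:32 EDC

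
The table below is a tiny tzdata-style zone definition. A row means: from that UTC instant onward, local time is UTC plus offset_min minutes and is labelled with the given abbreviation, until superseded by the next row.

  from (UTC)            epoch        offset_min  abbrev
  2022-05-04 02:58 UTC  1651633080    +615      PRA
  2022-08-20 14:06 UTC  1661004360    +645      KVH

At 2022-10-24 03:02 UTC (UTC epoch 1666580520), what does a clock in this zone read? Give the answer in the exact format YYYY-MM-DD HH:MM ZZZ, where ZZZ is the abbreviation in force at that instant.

Query: 2022-10-24 03:02 UTC
Rule 2/2 (KVH, +10:45): 2022-08-20 14:06 UTC ≤ query < +∞
3·60 + 2 + 645 = 827 min
827 = 0·1440 + 827; 827 = 13·60 + 47 → 13:47, same day
→ 2022-10-24 13:47 KVH

2022-10-24 13:47 KVH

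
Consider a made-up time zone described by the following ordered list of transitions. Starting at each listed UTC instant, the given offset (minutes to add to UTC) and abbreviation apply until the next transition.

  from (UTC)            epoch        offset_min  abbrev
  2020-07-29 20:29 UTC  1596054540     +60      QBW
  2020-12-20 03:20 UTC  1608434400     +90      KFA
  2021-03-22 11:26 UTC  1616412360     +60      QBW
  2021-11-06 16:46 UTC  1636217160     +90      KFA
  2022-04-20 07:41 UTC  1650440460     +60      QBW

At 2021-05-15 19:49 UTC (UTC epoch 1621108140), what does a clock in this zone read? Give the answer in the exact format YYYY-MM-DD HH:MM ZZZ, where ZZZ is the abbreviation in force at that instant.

2021-05-15 20:49 QBW

Query: 2021-05-15 19:49 UTC
Rule 3/5 (QBW, +01:00): 2021-03-22 11:26 UTC ≤ query < 2021-11-06 16:46 UTC
19·60 + 49 + 60 = 1249 min
1249 = 0·1440 + 1249; 1249 = 20·60 + 49 → 20:49, same day
→ 2021-05-15 20:49 QBW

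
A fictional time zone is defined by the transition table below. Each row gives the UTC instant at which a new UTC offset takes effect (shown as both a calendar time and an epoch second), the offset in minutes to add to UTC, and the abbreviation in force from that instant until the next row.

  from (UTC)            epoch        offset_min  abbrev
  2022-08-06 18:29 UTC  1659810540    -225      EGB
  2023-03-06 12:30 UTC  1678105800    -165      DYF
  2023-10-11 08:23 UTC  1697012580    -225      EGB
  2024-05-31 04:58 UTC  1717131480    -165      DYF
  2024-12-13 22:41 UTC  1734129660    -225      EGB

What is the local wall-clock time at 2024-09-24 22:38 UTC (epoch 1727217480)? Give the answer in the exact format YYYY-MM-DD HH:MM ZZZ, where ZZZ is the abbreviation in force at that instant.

Query: 2024-09-24 22:38 UTC
Rule 4/5 (DYF, -02:45): 2024-05-31 04:58 UTC ≤ query < 2024-12-13 22:41 UTC
22·60 + 38 - 165 = 1193 min
1193 = 0·1440 + 1193; 1193 = 19·60 + 53 → 19:53, same day
→ 2024-09-24 19:53 DYF

2024-09-24 19:53 DYF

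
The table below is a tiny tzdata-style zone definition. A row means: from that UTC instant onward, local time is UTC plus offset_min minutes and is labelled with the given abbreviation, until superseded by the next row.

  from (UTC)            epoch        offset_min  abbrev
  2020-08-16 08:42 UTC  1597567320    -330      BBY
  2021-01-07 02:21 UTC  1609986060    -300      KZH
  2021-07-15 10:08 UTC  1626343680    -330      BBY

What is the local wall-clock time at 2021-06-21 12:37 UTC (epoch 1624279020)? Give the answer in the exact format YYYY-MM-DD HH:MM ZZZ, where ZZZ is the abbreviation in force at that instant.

2021-06-21 07:37 KZH

Query: 2021-06-21 12:37 UTC
Rule 2/3 (KZH, -05:00): 2021-01-07 02:21 UTC ≤ query < 2021-07-15 10:08 UTC
12·60 + 37 - 300 = 457 min
457 = 0·1440 + 457; 457 = 7·60 + 37 → 07:37, same day
→ 2021-06-21 07:37 KZH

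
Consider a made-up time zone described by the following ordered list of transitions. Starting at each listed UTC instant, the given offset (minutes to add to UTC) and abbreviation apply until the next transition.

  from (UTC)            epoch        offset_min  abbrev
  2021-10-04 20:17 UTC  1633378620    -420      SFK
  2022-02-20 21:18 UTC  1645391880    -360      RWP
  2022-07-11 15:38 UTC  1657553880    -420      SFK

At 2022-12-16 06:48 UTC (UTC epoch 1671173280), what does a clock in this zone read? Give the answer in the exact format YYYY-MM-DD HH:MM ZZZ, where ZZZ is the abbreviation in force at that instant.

2022-12-15 23:48 SFK

Query: 2022-12-16 06:48 UTC
Rule 3/3 (SFK, -07:00): 2022-07-11 15:38 UTC ≤ query < +∞
6·60 + 48 - 420 = -12 min
-12 = -1·1440 + 1428; 1428 = 23·60 + 48 → 23:48, 2022-12-16 - 1 day = 2022-12-15
→ 2022-12-15 23:48 SFK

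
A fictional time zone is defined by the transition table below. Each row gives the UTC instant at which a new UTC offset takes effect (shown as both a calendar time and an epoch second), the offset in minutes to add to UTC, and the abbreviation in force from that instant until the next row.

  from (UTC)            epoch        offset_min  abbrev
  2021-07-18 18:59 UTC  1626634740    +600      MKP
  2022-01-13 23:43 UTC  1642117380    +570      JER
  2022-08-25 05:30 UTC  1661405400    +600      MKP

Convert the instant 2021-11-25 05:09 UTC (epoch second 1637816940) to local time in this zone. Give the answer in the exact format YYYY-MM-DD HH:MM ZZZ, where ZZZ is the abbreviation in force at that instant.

2021-11-25 15:09 MKP

Query: 2021-11-25 05:09 UTC
Rule 1/3 (MKP, +10:00): 2021-07-18 18:59 UTC ≤ query < 2022-01-13 23:43 UTC
5·60 + 9 + 600 = 909 min
909 = 0·1440 + 909; 909 = 15·60 + 9 → 15:09, same day
→ 2021-11-25 15:09 MKP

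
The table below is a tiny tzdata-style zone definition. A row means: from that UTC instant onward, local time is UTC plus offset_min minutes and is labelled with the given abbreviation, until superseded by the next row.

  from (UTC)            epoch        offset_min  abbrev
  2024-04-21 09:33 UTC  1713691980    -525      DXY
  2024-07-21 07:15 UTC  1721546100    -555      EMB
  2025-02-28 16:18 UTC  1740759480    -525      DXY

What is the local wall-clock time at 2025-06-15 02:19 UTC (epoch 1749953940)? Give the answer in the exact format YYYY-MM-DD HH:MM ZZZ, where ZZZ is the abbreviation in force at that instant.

2025-06-14 17:34 DXY

Query: 2025-06-15 02:19 UTC
Rule 3/3 (DXY, -08:45): 2025-02-28 16:18 UTC ≤ query < +∞
2·60 + 19 - 525 = -386 min
-386 = -1·1440 + 1054; 1054 = 17·60 + 34 → 17:34, 2025-06-15 - 1 day = 2025-06-14
→ 2025-06-14 17:34 DXY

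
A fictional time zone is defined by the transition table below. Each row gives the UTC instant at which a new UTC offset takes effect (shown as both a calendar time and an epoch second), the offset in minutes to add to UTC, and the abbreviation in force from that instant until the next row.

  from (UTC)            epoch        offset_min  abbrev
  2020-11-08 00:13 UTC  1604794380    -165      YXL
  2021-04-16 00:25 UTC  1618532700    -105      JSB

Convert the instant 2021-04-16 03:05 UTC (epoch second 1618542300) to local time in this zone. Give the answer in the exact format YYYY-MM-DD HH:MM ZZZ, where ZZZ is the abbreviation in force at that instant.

Query: 2021-04-16 03:05 UTC
Rule 2/2 (JSB, -01:45): 2021-04-16 00:25 UTC ≤ query < +∞
3·60 + 5 - 105 = 80 min
80 = 0·1440 + 80; 80 = 1·60 + 20 → 01:20, same day
→ 2021-04-16 01:20 JSB

2021-04-16 01:20 JSB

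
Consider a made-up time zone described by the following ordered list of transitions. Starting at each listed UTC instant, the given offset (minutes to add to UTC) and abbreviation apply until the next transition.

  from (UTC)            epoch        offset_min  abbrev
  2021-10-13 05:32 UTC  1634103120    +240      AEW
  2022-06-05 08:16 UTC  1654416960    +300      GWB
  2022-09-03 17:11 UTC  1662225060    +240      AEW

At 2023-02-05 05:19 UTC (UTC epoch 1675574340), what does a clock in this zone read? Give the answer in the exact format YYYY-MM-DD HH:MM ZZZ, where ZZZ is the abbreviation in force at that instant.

Query: 2023-02-05 05:19 UTC
Rule 3/3 (AEW, +04:00): 2022-09-03 17:11 UTC ≤ query < +∞
5·60 + 19 + 240 = 559 min
559 = 0·1440 + 559; 559 = 9·60 + 19 → 09:19, same day
→ 2023-02-05 09:19 AEW

2023-02-05 09:19 AEW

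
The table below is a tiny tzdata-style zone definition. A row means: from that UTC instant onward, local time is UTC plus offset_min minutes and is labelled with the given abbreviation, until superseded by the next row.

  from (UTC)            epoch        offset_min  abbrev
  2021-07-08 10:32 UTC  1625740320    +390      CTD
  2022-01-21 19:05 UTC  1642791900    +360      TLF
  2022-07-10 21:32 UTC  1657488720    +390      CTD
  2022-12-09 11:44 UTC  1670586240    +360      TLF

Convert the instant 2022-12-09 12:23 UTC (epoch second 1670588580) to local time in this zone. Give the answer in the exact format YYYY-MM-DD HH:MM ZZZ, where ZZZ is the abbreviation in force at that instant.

2022-12-09 18:23 TLF

Query: 2022-12-09 12:23 UTC
Rule 4/4 (TLF, +06:00): 2022-12-09 11:44 UTC ≤ query < +∞
12·60 + 23 + 360 = 1103 min
1103 = 0·1440 + 1103; 1103 = 18·60 + 23 → 18:23, same day
→ 2022-12-09 18:23 TLF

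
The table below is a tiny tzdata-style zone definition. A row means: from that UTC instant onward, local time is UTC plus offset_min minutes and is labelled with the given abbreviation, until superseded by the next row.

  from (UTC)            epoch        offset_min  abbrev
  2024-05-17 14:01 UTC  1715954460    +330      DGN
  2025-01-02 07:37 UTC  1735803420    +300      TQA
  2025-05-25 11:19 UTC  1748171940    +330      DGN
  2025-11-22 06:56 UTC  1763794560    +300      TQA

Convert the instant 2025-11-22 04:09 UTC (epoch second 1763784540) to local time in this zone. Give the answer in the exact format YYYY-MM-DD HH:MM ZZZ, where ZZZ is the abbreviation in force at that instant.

Query: 2025-11-22 04:09 UTC
Rule 3/4 (DGN, +05:30): 2025-05-25 11:19 UTC ≤ query < 2025-11-22 06:56 UTC
4·60 + 9 + 330 = 579 min
579 = 0·1440 + 579; 579 = 9·60 + 39 → 09:39, same day
→ 2025-11-22 09:39 DGN

2025-11-22 09:39 DGN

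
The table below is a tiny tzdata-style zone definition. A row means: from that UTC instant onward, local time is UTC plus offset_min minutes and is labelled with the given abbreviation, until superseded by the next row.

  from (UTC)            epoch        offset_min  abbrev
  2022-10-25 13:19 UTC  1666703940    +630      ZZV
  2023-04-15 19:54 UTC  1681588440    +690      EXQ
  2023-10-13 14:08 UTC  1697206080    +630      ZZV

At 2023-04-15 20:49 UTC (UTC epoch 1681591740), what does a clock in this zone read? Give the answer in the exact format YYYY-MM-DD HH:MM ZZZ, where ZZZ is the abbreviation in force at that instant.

Query: 2023-04-15 20:49 UTC
Rule 2/3 (EXQ, +11:30): 2023-04-15 19:54 UTC ≤ query < 2023-10-13 14:08 UTC
20·60 + 49 + 690 = 1939 min
1939 = 1·1440 + 499; 499 = 8·60 + 19 → 08:19, 2023-04-15 + 1 day = 2023-04-16
→ 2023-04-16 08:19 EXQ

2023-04-16 08:19 EXQ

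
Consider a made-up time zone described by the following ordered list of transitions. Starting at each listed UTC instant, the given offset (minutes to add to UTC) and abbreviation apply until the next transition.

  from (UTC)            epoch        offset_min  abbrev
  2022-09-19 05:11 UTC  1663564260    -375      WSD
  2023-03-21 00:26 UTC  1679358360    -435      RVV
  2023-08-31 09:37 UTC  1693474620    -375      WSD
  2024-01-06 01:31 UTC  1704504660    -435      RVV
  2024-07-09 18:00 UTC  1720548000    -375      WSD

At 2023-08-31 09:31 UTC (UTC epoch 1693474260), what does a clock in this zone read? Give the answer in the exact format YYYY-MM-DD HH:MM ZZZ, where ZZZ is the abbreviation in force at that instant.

2023-08-31 02:16 RVV

Query: 2023-08-31 09:31 UTC
Rule 2/5 (RVV, -07:15): 2023-03-21 00:26 UTC ≤ query < 2023-08-31 09:37 UTC
9·60 + 31 - 435 = 136 min
136 = 0·1440 + 136; 136 = 2·60 + 16 → 02:16, same day
→ 2023-08-31 02:16 RVV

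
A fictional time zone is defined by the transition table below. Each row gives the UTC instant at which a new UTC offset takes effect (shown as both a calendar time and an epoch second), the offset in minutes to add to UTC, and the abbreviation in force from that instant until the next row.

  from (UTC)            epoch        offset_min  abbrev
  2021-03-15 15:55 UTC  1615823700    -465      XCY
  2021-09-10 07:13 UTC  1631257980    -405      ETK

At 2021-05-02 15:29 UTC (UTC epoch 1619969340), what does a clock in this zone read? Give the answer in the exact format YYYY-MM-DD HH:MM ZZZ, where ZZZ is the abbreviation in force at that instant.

2021-05-02 07:44 XCY

Query: 2021-05-02 15:29 UTC
Rule 1/2 (XCY, -07:45): 2021-03-15 15:55 UTC ≤ query < 2021-09-10 07:13 UTC
15·60 + 29 - 465 = 464 min
464 = 0·1440 + 464; 464 = 7·60 + 44 → 07:44, same day
→ 2021-05-02 07:44 XCY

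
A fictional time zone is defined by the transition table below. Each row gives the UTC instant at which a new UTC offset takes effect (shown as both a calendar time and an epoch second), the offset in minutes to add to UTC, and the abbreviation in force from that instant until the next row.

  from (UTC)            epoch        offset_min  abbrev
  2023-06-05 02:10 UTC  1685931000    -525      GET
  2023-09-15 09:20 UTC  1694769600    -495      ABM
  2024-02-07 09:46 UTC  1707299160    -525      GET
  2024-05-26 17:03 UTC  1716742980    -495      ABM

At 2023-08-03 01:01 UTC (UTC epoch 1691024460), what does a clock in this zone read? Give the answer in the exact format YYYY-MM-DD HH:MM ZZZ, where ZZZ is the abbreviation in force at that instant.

2023-08-02 16:16 GET

Query: 2023-08-03 01:01 UTC
Rule 1/4 (GET, -08:45): 2023-06-05 02:10 UTC ≤ query < 2023-09-15 09:20 UTC
1·60 + 1 - 525 = -464 min
-464 = -1·1440 + 976; 976 = 16·60 + 16 → 16:16, 2023-08-03 - 1 day = 2023-08-02
→ 2023-08-02 16:16 GET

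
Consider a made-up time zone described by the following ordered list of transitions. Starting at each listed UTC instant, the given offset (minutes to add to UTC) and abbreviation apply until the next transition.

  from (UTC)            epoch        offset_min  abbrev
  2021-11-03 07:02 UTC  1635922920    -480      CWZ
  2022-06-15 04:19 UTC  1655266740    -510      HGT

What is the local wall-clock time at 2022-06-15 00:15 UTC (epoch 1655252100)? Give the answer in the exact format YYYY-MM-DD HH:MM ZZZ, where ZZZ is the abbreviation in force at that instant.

2022-06-14 16:15 CWZ

Query: 2022-06-15 00:15 UTC
Rule 1/2 (CWZ, -08:00): 2021-11-03 07:02 UTC ≤ query < 2022-06-15 04:19 UTC
0·60 + 15 - 480 = -465 min
-465 = -1·1440 + 975; 975 = 16·60 + 15 → 16:15, 2022-06-15 - 1 day = 2022-06-14
→ 2022-06-14 16:15 CWZ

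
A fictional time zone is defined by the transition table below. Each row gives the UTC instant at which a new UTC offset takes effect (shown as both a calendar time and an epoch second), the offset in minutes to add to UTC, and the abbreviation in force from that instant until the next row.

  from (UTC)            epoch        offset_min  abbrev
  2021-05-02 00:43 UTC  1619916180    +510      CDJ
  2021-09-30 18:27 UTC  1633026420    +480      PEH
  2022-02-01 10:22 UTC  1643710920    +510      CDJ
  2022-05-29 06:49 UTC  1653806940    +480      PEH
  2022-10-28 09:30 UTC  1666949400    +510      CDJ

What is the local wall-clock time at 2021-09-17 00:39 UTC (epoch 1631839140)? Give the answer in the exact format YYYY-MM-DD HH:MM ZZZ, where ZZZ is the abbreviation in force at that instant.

Query: 2021-09-17 00:39 UTC
Rule 1/5 (CDJ, +08:30): 2021-05-02 00:43 UTC ≤ query < 2021-09-30 18:27 UTC
0·60 + 39 + 510 = 549 min
549 = 0·1440 + 549; 549 = 9·60 + 9 → 09:09, same day
→ 2021-09-17 09:09 CDJ

2021-09-17 09:09 CDJ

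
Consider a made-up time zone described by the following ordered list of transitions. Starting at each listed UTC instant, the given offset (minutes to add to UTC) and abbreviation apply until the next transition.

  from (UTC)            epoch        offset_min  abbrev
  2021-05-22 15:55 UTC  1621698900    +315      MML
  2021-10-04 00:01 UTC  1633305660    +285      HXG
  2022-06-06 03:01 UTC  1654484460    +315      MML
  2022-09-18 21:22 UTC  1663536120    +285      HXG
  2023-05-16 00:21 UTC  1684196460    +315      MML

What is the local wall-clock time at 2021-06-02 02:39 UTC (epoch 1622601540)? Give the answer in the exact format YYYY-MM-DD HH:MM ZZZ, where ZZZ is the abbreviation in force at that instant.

2021-06-02 07:54 MML

Query: 2021-06-02 02:39 UTC
Rule 1/5 (MML, +05:15): 2021-05-22 15:55 UTC ≤ query < 2021-10-04 00:01 UTC
2·60 + 39 + 315 = 474 min
474 = 0·1440 + 474; 474 = 7·60 + 54 → 07:54, same day
→ 2021-06-02 07:54 MML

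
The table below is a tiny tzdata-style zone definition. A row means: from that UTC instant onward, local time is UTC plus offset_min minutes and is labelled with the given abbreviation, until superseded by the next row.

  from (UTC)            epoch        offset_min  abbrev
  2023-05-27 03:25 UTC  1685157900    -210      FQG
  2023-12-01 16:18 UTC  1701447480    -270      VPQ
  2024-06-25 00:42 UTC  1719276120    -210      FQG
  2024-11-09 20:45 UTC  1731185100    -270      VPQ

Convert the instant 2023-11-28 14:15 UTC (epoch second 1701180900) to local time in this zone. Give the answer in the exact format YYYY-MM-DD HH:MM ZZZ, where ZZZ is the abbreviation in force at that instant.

2023-11-28 10:45 FQG

Query: 2023-11-28 14:15 UTC
Rule 1/4 (FQG, -03:30): 2023-05-27 03:25 UTC ≤ query < 2023-12-01 16:18 UTC
14·60 + 15 - 210 = 645 min
645 = 0·1440 + 645; 645 = 10·60 + 45 → 10:45, same day
→ 2023-11-28 10:45 FQG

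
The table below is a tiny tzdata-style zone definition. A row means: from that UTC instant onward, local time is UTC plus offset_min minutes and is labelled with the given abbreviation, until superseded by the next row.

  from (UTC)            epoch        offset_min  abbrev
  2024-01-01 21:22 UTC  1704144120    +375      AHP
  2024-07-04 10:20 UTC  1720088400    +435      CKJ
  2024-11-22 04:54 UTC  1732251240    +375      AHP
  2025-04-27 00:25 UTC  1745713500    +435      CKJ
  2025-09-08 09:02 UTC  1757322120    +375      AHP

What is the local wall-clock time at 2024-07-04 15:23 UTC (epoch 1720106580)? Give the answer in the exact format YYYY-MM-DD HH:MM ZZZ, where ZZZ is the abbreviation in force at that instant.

2024-07-04 22:38 CKJ

Query: 2024-07-04 15:23 UTC
Rule 2/5 (CKJ, +07:15): 2024-07-04 10:20 UTC ≤ query < 2024-11-22 04:54 UTC
15·60 + 23 + 435 = 1358 min
1358 = 0·1440 + 1358; 1358 = 22·60 + 38 → 22:38, same day
→ 2024-07-04 22:38 CKJ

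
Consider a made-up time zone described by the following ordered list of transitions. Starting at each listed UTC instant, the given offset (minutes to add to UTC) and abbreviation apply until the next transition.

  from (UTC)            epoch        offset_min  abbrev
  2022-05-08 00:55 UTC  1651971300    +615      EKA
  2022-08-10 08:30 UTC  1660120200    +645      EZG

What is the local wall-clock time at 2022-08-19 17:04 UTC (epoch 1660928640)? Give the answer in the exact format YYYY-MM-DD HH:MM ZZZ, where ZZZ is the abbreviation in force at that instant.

2022-08-20 03:49 EZG

Query: 2022-08-19 17:04 UTC
Rule 2/2 (EZG, +10:45): 2022-08-10 08:30 UTC ≤ query < +∞
17·60 + 4 + 645 = 1669 min
1669 = 1·1440 + 229; 229 = 3·60 + 49 → 03:49, 2022-08-19 + 1 day = 2022-08-20
→ 2022-08-20 03:49 EZG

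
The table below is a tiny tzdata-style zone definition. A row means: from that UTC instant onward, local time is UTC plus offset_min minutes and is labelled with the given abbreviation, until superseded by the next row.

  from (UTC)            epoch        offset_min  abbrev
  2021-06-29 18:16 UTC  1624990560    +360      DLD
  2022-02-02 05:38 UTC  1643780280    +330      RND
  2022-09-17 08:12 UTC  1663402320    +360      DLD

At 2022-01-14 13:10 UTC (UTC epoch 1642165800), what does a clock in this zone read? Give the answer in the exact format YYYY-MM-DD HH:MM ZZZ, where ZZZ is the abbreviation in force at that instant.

2022-01-14 19:10 DLD

Query: 2022-01-14 13:10 UTC
Rule 1/3 (DLD, +06:00): 2021-06-29 18:16 UTC ≤ query < 2022-02-02 05:38 UTC
13·60 + 10 + 360 = 1150 min
1150 = 0·1440 + 1150; 1150 = 19·60 + 10 → 19:10, same day
→ 2022-01-14 19:10 DLD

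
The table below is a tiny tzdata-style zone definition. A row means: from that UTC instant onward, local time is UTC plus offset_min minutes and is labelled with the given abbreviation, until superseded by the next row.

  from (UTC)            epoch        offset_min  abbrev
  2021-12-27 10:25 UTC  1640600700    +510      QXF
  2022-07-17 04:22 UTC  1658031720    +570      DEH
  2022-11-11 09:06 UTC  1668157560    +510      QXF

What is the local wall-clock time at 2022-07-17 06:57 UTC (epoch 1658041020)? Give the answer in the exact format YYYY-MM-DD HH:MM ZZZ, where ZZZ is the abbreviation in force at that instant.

2022-07-17 16:27 DEH

Query: 2022-07-17 06:57 UTC
Rule 2/3 (DEH, +09:30): 2022-07-17 04:22 UTC ≤ query < 2022-11-11 09:06 UTC
6·60 + 57 + 570 = 987 min
987 = 0·1440 + 987; 987 = 16·60 + 27 → 16:27, same day
→ 2022-07-17 16:27 DEH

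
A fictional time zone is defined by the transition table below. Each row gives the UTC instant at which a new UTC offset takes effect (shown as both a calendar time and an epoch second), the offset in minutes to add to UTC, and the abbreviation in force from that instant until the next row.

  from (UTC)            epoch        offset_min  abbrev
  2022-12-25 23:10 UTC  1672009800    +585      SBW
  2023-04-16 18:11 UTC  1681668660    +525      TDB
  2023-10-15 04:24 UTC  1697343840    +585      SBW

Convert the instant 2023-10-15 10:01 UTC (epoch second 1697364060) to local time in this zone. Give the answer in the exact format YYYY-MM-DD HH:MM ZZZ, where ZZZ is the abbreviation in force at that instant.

2023-10-15 19:46 SBW

Query: 2023-10-15 10:01 UTC
Rule 3/3 (SBW, +09:45): 2023-10-15 04:24 UTC ≤ query < +∞
10·60 + 1 + 585 = 1186 min
1186 = 0·1440 + 1186; 1186 = 19·60 + 46 → 19:46, same day
→ 2023-10-15 19:46 SBW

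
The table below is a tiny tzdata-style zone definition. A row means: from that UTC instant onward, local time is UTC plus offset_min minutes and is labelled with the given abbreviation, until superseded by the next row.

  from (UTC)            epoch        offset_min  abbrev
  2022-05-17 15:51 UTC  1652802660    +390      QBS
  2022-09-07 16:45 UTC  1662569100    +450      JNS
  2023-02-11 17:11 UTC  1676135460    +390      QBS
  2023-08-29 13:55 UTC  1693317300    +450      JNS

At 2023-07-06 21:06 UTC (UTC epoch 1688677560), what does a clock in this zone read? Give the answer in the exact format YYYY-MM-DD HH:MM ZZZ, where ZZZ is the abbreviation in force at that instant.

2023-07-07 03:36 QBS

Query: 2023-07-06 21:06 UTC
Rule 3/4 (QBS, +06:30): 2023-02-11 17:11 UTC ≤ query < 2023-08-29 13:55 UTC
21·60 + 6 + 390 = 1656 min
1656 = 1·1440 + 216; 216 = 3·60 + 36 → 03:36, 2023-07-06 + 1 day = 2023-07-07
→ 2023-07-07 03:36 QBS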